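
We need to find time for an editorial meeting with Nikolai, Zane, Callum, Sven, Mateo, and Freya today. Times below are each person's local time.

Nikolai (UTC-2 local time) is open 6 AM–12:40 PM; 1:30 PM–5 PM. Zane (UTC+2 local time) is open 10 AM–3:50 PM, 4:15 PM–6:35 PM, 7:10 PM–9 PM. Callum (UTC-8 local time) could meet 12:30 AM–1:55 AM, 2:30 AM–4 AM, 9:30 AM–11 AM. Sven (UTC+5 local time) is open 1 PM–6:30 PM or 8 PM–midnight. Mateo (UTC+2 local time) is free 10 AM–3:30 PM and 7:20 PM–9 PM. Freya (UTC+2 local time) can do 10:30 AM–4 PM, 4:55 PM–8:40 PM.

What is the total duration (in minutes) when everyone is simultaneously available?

245

Nikolai in UTC: 08:00-14:40, 15:30-19:00 (add 2h to convert from UTC-2).
Zane in UTC: 08:00-13:50, 14:15-16:35, 17:10-19:00 (subtract 2h to convert from UTC+2).
Callum in UTC: 08:30-09:55, 10:30-12:00, 17:30-19:00 (add 8h to convert from UTC-8).
Sven in UTC: 08:00-13:30, 15:00-19:00 (subtract 5h to convert from UTC+5).
Mateo in UTC: 08:00-13:30, 17:20-19:00 (subtract 2h to convert from UTC+2).
Freya in UTC: 08:30-14:00, 14:55-18:40 (subtract 2h to convert from UTC+2).
Nikolai ∩ Zane: 08:00-13:50, 14:15-14:40, 15:30-16:35, 17:10-19:00.
Nikolai ∩ Zane ∩ Callum: 08:30-09:55, 10:30-12:00, 17:30-19:00.
Nikolai ∩ Zane ∩ Callum ∩ Sven: 08:30-09:55, 10:30-12:00, 17:30-19:00.
Nikolai ∩ Zane ∩ Callum ∩ Sven ∩ Mateo: 08:30-09:55, 10:30-12:00, 17:30-19:00.
Nikolai ∩ Zane ∩ Callum ∩ Sven ∩ Mateo ∩ Freya: 08:30-09:55, 10:30-12:00, 17:30-18:40.
So the common availability across everyone is 08:30-09:55, 10:30-12:00, 17:30-18:40.
Summing the common windows: 85 + 90 + 70 = 245 minutes.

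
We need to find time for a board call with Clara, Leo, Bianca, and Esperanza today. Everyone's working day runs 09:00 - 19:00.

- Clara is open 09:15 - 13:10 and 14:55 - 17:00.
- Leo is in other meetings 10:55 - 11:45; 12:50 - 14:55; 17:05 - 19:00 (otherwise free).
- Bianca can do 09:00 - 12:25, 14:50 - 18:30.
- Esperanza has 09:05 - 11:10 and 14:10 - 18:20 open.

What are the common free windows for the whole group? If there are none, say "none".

Clara free: 09:15-13:10, 14:55-17:00.
Leo free: 09:00-10:55, 11:45-12:50, 14:55-17:05 (invert busy blocks within the working day).
Bianca free: 09:00-12:25, 14:50-18:30.
Esperanza free: 09:05-11:10, 14:10-18:20.
Clara ∩ Leo: 09:15-10:55, 11:45-12:50, 14:55-17:00.
Clara ∩ Leo ∩ Bianca: 09:15-10:55, 11:45-12:25, 14:55-17:00.
Clara ∩ Leo ∩ Bianca ∩ Esperanza: 09:15-10:55, 14:55-17:00.

09:15-10:55, 14:55-17:00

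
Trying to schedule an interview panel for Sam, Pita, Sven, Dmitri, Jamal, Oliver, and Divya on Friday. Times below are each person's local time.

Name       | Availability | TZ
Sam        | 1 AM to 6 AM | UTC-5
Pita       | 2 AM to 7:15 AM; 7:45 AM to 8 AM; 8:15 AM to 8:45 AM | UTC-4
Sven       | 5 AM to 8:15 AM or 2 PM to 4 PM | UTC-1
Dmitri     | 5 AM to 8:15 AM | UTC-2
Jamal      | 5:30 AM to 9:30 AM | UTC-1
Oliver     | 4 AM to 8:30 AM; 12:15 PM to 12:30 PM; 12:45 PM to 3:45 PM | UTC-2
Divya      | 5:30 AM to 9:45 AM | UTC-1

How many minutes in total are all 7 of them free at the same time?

135

Sam in UTC: 06:00-11:00 (add 5h to convert from UTC-5).
Pita in UTC: 06:00-11:15, 11:45-12:00, 12:15-12:45 (add 4h to convert from UTC-4).
Sven in UTC: 06:00-09:15, 15:00-17:00 (add 1h to convert from UTC-1).
Dmitri in UTC: 07:00-10:15 (add 2h to convert from UTC-2).
Jamal in UTC: 06:30-10:30 (add 1h to convert from UTC-1).
Oliver in UTC: 06:00-10:30, 14:15-14:30, 14:45-17:45 (add 2h to convert from UTC-2).
Divya in UTC: 06:30-10:45 (add 1h to convert from UTC-1).
Sam ∩ Pita: 06:00-11:00.
Sam ∩ Pita ∩ Sven: 06:00-09:15.
Sam ∩ Pita ∩ Sven ∩ Dmitri: 07:00-09:15.
Sam ∩ Pita ∩ Sven ∩ Dmitri ∩ Jamal: 07:00-09:15.
Sam ∩ Pita ∩ Sven ∩ Dmitri ∩ Jamal ∩ Oliver: 07:00-09:15.
Sam ∩ Pita ∩ Sven ∩ Dmitri ∩ Jamal ∩ Oliver ∩ Divya: 07:00-09:15.
That's a single block of 135 minutes.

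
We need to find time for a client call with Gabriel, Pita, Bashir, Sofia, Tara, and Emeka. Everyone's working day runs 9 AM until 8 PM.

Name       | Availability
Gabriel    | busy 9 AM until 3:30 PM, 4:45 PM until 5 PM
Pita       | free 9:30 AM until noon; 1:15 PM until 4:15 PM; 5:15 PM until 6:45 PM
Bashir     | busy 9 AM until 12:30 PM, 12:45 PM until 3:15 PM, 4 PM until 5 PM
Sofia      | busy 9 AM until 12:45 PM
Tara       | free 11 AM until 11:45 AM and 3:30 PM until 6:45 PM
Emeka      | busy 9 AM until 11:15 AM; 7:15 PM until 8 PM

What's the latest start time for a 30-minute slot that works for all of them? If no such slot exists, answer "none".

Gabriel free: 15:30-16:45, 17:00-20:00 (invert busy blocks within the working day).
Pita free: 09:30-12:00, 13:15-16:15, 17:15-18:45.
Bashir free: 12:30-12:45, 15:15-16:00, 17:00-20:00 (invert busy blocks within the working day).
Sofia free: 12:45-20:00 (invert busy blocks within the working day).
Tara free: 11:00-11:45, 15:30-18:45.
Emeka free: 11:15-19:15 (invert busy blocks within the working day).
Gabriel ∩ Pita: 15:30-16:15, 17:15-18:45.
Gabriel ∩ Pita ∩ Bashir: 15:30-16:00, 17:15-18:45.
Gabriel ∩ Pita ∩ Bashir ∩ Sofia: 15:30-16:00, 17:15-18:45.
Gabriel ∩ Pita ∩ Bashir ∩ Sofia ∩ Tara: 15:30-16:00, 17:15-18:45.
Gabriel ∩ Pita ∩ Bashir ∩ Sofia ∩ Tara ∩ Emeka: 15:30-16:00, 17:15-18:45.
Those are the intersection windows.
The last common window of at least 30 minutes is 17:15-18:45; a 30-minute meeting can start as late as 18:15 and still end by 18:45.

18:15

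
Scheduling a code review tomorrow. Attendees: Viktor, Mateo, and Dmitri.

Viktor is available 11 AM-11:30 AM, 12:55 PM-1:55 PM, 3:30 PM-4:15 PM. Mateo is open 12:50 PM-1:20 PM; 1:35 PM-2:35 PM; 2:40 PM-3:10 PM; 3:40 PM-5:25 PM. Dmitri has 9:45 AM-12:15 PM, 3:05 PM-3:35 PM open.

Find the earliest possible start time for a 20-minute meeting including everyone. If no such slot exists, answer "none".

Viktor ∩ Mateo: 12:55-13:20, 13:35-13:55, 15:40-16:15.
Viktor ∩ Mateo ∩ Dmitri: ∅.
There is no time when everyone is free.
No common window is at least 20 minutes long.

none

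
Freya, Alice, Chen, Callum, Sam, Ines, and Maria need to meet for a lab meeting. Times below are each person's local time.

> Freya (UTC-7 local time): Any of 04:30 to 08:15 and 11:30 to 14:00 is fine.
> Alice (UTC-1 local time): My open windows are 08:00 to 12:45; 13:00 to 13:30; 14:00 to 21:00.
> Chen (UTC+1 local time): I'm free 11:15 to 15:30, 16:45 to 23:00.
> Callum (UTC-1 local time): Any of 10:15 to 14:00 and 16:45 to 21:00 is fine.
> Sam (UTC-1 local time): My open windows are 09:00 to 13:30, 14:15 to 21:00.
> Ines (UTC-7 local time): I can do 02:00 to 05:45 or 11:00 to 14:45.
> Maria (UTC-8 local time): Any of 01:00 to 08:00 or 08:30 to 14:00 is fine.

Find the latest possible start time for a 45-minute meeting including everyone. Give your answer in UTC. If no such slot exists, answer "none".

20:15

Freya in UTC: 11:30-15:15, 18:30-21:00 (add 7h to convert from UTC-7).
Alice in UTC: 09:00-13:45, 14:00-14:30, 15:00-22:00 (add 1h to convert from UTC-1).
Chen in UTC: 10:15-14:30, 15:45-22:00 (subtract 1h to convert from UTC+1).
Callum in UTC: 11:15-15:00, 17:45-22:00 (add 1h to convert from UTC-1).
Sam in UTC: 10:00-14:30, 15:15-22:00 (add 1h to convert from UTC-1).
Ines in UTC: 09:00-12:45, 18:00-21:45 (add 7h to convert from UTC-7).
Maria in UTC: 09:00-16:00, 16:30-22:00 (add 8h to convert from UTC-8).
Freya ∩ Alice: 11:30-13:45, 14:00-14:30, 15:00-15:15, 18:30-21:00.
Freya ∩ Alice ∩ Chen: 11:30-13:45, 14:00-14:30, 18:30-21:00.
Freya ∩ Alice ∩ Chen ∩ Callum: 11:30-13:45, 14:00-14:30, 18:30-21:00.
Freya ∩ Alice ∩ Chen ∩ Callum ∩ Sam: 11:30-13:45, 14:00-14:30, 18:30-21:00.
Freya ∩ Alice ∩ Chen ∩ Callum ∩ Sam ∩ Ines: 11:30-12:45, 18:30-21:00.
Freya ∩ Alice ∩ Chen ∩ Callum ∩ Sam ∩ Ines ∩ Maria: 11:30-12:45, 18:30-21:00.
The last common window of at least 45 minutes is 18:30-21:00; a 45-minute meeting can start as late as 20:15 and still end by 21:00.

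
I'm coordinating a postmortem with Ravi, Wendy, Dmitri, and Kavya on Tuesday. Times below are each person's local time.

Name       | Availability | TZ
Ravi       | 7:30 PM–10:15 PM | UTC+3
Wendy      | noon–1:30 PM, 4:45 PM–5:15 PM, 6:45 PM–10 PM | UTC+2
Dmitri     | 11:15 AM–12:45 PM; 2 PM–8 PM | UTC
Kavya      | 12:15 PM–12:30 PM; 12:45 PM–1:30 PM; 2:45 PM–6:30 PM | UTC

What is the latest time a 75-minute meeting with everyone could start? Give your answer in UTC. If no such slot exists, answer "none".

17:15

Ravi in UTC: 16:30-19:15 (subtract 3h to convert from UTC+3).
Wendy in UTC: 10:00-11:30, 14:45-15:15, 16:45-20:00 (subtract 2h to convert from UTC+2).
Dmitri in UTC: 11:15-12:45, 14:00-20:00.
Kavya in UTC: 12:15-12:30, 12:45-13:30, 14:45-18:30.
Ravi ∩ Wendy: 16:45-19:15.
Ravi ∩ Wendy ∩ Dmitri: 16:45-19:15.
Ravi ∩ Wendy ∩ Dmitri ∩ Kavya: 16:45-18:30.
The last common window of at least 75 minutes is 16:45-18:30; a 75-minute meeting can start as late as 17:15 and still end by 18:30.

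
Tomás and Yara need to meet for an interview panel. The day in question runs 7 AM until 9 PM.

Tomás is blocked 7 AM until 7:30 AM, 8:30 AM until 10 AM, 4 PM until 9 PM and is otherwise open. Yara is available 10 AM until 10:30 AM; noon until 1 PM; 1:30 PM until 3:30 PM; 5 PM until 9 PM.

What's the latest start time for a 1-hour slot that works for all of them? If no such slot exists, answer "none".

14:30

Tomás free: 07:30-08:30, 10:00-16:00 (invert busy blocks within the working day).
Yara free: 10:00-10:30, 12:00-13:00, 13:30-15:30, 17:00-21:00.
Tomás ∩ Yara: 10:00-10:30, 12:00-13:00, 13:30-15:30.
The last common window of at least 60 minutes is 13:30-15:30; a 60-minute meeting can start as late as 14:30 and still end by 15:30.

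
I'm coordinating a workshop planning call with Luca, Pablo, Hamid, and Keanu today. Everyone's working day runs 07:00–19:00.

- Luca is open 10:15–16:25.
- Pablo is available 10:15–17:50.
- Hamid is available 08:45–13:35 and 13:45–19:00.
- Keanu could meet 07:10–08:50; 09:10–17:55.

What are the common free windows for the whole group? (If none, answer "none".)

Luca ∩ Pablo: 10:15-16:25.
Luca ∩ Pablo ∩ Hamid: 10:15-13:35, 13:45-16:25.
Luca ∩ Pablo ∩ Hamid ∩ Keanu: 10:15-13:35, 13:45-16:25.

10:15-13:35, 13:45-16:25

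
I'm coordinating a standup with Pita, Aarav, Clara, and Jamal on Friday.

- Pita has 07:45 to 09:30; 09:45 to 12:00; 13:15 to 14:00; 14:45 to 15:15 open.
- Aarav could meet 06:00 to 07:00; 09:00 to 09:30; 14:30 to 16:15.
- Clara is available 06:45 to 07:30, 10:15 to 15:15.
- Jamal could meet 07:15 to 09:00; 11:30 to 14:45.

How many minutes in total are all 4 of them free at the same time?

Pita ∩ Aarav: 09:00-09:30, 14:45-15:15.
Pita ∩ Aarav ∩ Clara: 14:45-15:15.
Pita ∩ Aarav ∩ Clara ∩ Jamal: ∅.
There is no time when everyone is free.
There is no common window, so the total is 0 minutes.

0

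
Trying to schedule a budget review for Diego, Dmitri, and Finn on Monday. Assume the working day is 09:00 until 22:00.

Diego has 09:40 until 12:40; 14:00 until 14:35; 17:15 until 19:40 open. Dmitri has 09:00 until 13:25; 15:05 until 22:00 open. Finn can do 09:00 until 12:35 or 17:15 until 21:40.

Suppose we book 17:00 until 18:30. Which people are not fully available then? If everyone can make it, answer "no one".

Diego: not fully free for 17:00-18:30. Dmitri: free for 17:00-18:30. Finn: not fully free for 17:00-18:30.

Diego, Finn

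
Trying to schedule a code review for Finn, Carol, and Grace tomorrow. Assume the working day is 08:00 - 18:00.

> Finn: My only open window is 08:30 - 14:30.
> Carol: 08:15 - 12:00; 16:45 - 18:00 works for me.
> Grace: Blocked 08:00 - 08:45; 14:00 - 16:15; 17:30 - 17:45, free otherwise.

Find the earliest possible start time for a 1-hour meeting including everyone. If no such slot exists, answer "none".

08:45

Finn free: 08:30-14:30.
Carol free: 08:15-12:00, 16:45-18:00.
Grace free: 08:45-14:00, 16:15-17:30, 17:45-18:00 (invert busy blocks within the working day).
Finn ∩ Carol: 08:30-12:00.
Finn ∩ Carol ∩ Grace: 08:45-12:00.
The first common window of at least 60 minutes is 08:45-12:00, so the earliest start is 08:45.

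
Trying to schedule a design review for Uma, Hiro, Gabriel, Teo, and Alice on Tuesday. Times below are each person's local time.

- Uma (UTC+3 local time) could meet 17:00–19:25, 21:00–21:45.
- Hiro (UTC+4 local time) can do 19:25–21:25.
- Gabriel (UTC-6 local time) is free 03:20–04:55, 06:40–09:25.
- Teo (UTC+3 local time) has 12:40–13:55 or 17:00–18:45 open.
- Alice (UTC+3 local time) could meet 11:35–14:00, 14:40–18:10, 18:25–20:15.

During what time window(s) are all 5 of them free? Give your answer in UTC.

none

Uma in UTC: 14:00-16:25, 18:00-18:45 (subtract 3h to convert from UTC+3).
Hiro in UTC: 15:25-17:25 (subtract 4h to convert from UTC+4).
Gabriel in UTC: 09:20-10:55, 12:40-15:25 (add 6h to convert from UTC-6).
Teo in UTC: 09:40-10:55, 14:00-15:45 (subtract 3h to convert from UTC+3).
Alice in UTC: 08:35-11:00, 11:40-15:10, 15:25-17:15 (subtract 3h to convert from UTC+3).
Uma ∩ Hiro: 15:25-16:25.
Uma ∩ Hiro ∩ Gabriel: ∅.
Uma ∩ Hiro ∩ Gabriel ∩ Teo: ∅.
Uma ∩ Hiro ∩ Gabriel ∩ Teo ∩ Alice: ∅.
There is no time when everyone is free.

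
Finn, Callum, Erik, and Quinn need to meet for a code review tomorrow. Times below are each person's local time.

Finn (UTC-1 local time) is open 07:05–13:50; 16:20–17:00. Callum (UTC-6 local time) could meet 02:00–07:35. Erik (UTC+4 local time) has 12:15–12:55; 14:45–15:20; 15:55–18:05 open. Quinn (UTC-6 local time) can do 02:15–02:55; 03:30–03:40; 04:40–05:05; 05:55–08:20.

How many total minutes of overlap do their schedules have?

160

Finn in UTC: 08:05-14:50, 17:20-18:00 (add 1h to convert from UTC-1).
Callum in UTC: 08:00-13:35 (add 6h to convert from UTC-6).
Erik in UTC: 08:15-08:55, 10:45-11:20, 11:55-14:05 (subtract 4h to convert from UTC+4).
Quinn in UTC: 08:15-08:55, 09:30-09:40, 10:40-11:05, 11:55-14:20 (add 6h to convert from UTC-6).
Finn ∩ Callum: 08:05-13:35.
Finn ∩ Callum ∩ Erik: 08:15-08:55, 10:45-11:20, 11:55-13:35.
Finn ∩ Callum ∩ Erik ∩ Quinn: 08:15-08:55, 10:45-11:05, 11:55-13:35.
Summing the common windows: 40 + 20 + 100 = 160 minutes.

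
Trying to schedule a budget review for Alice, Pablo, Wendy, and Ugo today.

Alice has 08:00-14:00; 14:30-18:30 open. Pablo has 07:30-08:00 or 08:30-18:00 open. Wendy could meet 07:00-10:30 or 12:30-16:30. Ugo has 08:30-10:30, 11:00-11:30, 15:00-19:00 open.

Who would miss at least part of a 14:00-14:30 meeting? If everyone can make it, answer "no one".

Alice: not fully free for 14:00-14:30. Pablo: free for 14:00-14:30. Wendy: free for 14:00-14:30. Ugo: not fully free for 14:00-14:30.

Alice, Ugo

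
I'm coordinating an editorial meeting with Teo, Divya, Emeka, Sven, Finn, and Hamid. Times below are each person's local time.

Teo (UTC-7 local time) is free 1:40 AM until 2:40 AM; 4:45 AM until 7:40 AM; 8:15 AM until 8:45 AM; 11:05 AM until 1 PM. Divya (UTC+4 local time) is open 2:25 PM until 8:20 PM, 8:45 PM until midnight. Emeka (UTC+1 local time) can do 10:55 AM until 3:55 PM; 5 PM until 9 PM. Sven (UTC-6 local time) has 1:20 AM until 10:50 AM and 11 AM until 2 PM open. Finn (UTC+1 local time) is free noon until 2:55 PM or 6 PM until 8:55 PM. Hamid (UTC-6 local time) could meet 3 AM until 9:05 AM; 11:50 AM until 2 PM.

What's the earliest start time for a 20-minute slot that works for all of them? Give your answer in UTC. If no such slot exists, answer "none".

Teo in UTC: 08:40-09:40, 11:45-14:40, 15:15-15:45, 18:05-20:00 (add 7h to convert from UTC-7).
Divya in UTC: 10:25-16:20, 16:45-20:00 (subtract 4h to convert from UTC+4).
Emeka in UTC: 09:55-14:55, 16:00-20:00 (subtract 1h to convert from UTC+1).
Sven in UTC: 07:20-16:50, 17:00-20:00 (add 6h to convert from UTC-6).
Finn in UTC: 11:00-13:55, 17:00-19:55 (subtract 1h to convert from UTC+1).
Hamid in UTC: 09:00-15:05, 17:50-20:00 (add 6h to convert from UTC-6).
Teo ∩ Divya: 11:45-14:40, 15:15-15:45, 18:05-20:00.
Teo ∩ Divya ∩ Emeka: 11:45-14:40, 18:05-20:00.
Teo ∩ Divya ∩ Emeka ∩ Sven: 11:45-14:40, 18:05-20:00.
Teo ∩ Divya ∩ Emeka ∩ Sven ∩ Finn: 11:45-13:55, 18:05-19:55.
Teo ∩ Divya ∩ Emeka ∩ Sven ∩ Finn ∩ Hamid: 11:45-13:55, 18:05-19:55.
Those are the intersection windows.
The first common window of at least 20 minutes is 11:45-13:55, so the earliest start is 11:45.

11:45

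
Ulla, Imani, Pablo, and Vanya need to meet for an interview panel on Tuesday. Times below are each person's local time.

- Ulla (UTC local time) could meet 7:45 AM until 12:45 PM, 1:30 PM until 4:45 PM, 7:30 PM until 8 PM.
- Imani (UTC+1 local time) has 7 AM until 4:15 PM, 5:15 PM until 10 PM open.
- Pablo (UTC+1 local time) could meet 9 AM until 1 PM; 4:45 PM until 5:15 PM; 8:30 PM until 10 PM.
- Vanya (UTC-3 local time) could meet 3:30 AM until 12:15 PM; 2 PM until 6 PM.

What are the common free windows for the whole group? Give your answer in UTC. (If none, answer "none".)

08:00-12:00, 19:30-20:00

Ulla in UTC: 07:45-12:45, 13:30-16:45, 19:30-20:00.
Imani in UTC: 06:00-15:15, 16:15-21:00 (subtract 1h to convert from UTC+1).
Pablo in UTC: 08:00-12:00, 15:45-16:15, 19:30-21:00 (subtract 1h to convert from UTC+1).
Vanya in UTC: 06:30-15:15, 17:00-21:00 (add 3h to convert from UTC-3).
Ulla ∩ Imani: 07:45-12:45, 13:30-15:15, 16:15-16:45, 19:30-20:00.
Ulla ∩ Imani ∩ Pablo: 08:00-12:00, 19:30-20:00.
Ulla ∩ Imani ∩ Pablo ∩ Vanya: 08:00-12:00, 19:30-20:00.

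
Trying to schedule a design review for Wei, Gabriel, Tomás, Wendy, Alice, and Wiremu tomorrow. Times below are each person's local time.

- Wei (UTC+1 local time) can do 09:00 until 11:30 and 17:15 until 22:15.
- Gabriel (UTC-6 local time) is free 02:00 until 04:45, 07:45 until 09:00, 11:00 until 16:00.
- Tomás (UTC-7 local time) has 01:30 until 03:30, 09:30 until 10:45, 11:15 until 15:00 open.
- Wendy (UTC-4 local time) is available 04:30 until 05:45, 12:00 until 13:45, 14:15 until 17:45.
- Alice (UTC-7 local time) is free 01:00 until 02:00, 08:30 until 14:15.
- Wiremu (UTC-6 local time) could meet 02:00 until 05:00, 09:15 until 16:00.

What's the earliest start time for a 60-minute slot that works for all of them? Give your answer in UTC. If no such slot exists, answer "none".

Wei in UTC: 08:00-10:30, 16:15-21:15 (subtract 1h to convert from UTC+1).
Gabriel in UTC: 08:00-10:45, 13:45-15:00, 17:00-22:00 (add 6h to convert from UTC-6).
Tomás in UTC: 08:30-10:30, 16:30-17:45, 18:15-22:00 (add 7h to convert from UTC-7).
Wendy in UTC: 08:30-09:45, 16:00-17:45, 18:15-21:45 (add 4h to convert from UTC-4).
Alice in UTC: 08:00-09:00, 15:30-21:15 (add 7h to convert from UTC-7).
Wiremu in UTC: 08:00-11:00, 15:15-22:00 (add 6h to convert from UTC-6).
Wei ∩ Gabriel: 08:00-10:30, 17:00-21:15.
Wei ∩ Gabriel ∩ Tomás: 08:30-10:30, 17:00-17:45, 18:15-21:15.
Wei ∩ Gabriel ∩ Tomás ∩ Wendy: 08:30-09:45, 17:00-17:45, 18:15-21:15.
Wei ∩ Gabriel ∩ Tomás ∩ Wendy ∩ Alice: 08:30-09:00, 17:00-17:45, 18:15-21:15.
Wei ∩ Gabriel ∩ Tomás ∩ Wendy ∩ Alice ∩ Wiremu: 08:30-09:00, 17:00-17:45, 18:15-21:15.
So the common availability across everyone is 08:30-09:00, 17:00-17:45, 18:15-21:15.
The first common window of at least 60 minutes is 18:15-21:15, so the earliest start is 18:15.

18:15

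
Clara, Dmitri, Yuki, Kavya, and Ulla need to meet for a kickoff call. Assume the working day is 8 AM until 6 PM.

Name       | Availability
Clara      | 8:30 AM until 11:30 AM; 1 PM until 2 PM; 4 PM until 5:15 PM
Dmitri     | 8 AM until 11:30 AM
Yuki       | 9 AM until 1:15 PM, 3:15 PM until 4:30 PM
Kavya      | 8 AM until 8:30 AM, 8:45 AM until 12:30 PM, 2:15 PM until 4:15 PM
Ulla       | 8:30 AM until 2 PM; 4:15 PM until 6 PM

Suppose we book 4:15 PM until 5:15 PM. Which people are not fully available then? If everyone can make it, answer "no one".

Dmitri, Kavya, Yuki

Clara: free for 16:15-17:15. Dmitri: not fully free for 16:15-17:15. Yuki: not fully free for 16:15-17:15. Kavya: not fully free for 16:15-17:15. Ulla: free for 16:15-17:15.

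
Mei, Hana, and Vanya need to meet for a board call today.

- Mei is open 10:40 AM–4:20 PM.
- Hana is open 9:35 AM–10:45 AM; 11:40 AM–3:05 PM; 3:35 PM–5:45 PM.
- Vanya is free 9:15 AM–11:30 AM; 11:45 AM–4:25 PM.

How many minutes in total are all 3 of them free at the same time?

Mei ∩ Hana: 10:40-10:45, 11:40-15:05, 15:35-16:20.
Mei ∩ Hana ∩ Vanya: 10:40-10:45, 11:45-15:05, 15:35-16:20.
Summing the common windows: 5 + 200 + 45 = 250 minutes.

250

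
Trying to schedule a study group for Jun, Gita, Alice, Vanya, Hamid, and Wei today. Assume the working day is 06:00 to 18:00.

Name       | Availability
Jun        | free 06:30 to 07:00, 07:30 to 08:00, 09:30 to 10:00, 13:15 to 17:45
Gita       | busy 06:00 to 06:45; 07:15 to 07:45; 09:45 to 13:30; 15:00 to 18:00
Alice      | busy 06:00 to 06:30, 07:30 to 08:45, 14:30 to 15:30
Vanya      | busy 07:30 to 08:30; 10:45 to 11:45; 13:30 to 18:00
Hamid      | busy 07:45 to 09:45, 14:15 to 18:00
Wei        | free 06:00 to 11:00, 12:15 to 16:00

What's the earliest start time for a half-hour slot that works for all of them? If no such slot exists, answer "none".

Jun free: 06:30-07:00, 07:30-08:00, 09:30-10:00, 13:15-17:45.
Gita free: 06:45-07:15, 07:45-09:45, 13:30-15:00 (invert busy blocks within the working day).
Alice free: 06:30-07:30, 08:45-14:30, 15:30-18:00 (invert busy blocks within the working day).
Vanya free: 06:00-07:30, 08:30-10:45, 11:45-13:30 (invert busy blocks within the working day).
Hamid free: 06:00-07:45, 09:45-14:15 (invert busy blocks within the working day).
Wei free: 06:00-11:00, 12:15-16:00.
Jun ∩ Gita: 06:45-07:00, 07:45-08:00, 09:30-09:45, 13:30-15:00.
Jun ∩ Gita ∩ Alice: 06:45-07:00, 09:30-09:45, 13:30-14:30.
Jun ∩ Gita ∩ Alice ∩ Vanya: 06:45-07:00, 09:30-09:45.
Jun ∩ Gita ∩ Alice ∩ Vanya ∩ Hamid: 06:45-07:00.
Jun ∩ Gita ∩ Alice ∩ Vanya ∩ Hamid ∩ Wei: 06:45-07:00.
So the common availability across everyone is 06:45-07:00.
No common window is at least 30 minutes long.

none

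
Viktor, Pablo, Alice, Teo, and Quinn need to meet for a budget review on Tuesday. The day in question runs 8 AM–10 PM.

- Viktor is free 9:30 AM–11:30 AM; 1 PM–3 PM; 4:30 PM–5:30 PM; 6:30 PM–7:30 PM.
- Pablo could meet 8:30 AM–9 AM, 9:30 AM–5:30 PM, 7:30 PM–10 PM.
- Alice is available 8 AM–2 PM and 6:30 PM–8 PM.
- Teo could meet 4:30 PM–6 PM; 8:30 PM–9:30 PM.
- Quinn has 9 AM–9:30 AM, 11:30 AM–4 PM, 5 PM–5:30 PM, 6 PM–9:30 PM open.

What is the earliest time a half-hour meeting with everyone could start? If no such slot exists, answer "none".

none

Viktor ∩ Pablo: 09:30-11:30, 13:00-15:00, 16:30-17:30.
Viktor ∩ Pablo ∩ Alice: 09:30-11:30, 13:00-14:00.
Viktor ∩ Pablo ∩ Alice ∩ Teo: ∅.
Viktor ∩ Pablo ∩ Alice ∩ Teo ∩ Quinn: ∅.
There is no time when everyone is free.
No common window is at least 30 minutes long.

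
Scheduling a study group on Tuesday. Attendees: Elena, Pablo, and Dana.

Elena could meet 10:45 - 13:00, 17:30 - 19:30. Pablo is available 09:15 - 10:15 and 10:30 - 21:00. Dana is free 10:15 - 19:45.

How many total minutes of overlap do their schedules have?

Elena ∩ Pablo: 10:45-13:00, 17:30-19:30.
Elena ∩ Pablo ∩ Dana: 10:45-13:00, 17:30-19:30.
Summing the common windows: 135 + 120 = 255 minutes.

255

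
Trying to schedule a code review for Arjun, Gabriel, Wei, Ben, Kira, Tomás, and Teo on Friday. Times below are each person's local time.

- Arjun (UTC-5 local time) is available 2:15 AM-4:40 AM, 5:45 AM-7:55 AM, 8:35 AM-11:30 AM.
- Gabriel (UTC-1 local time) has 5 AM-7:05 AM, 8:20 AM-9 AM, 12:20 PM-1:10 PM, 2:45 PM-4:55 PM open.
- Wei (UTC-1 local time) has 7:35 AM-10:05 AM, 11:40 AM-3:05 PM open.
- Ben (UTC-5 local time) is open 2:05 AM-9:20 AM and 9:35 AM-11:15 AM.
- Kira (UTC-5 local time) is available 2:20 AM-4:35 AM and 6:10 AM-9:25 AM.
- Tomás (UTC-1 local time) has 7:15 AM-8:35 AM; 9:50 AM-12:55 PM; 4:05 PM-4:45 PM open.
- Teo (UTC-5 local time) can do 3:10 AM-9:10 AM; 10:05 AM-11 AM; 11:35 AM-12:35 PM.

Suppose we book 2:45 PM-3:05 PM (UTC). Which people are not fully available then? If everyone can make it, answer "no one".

Gabriel, Kira, Teo, Tomás

Arjun in UTC: 07:15-09:40, 10:45-12:55, 13:35-16:30 (add 5h to convert from UTC-5).
Gabriel in UTC: 06:00-08:05, 09:20-10:00, 13:20-14:10, 15:45-17:55 (add 1h to convert from UTC-1).
Wei in UTC: 08:35-11:05, 12:40-16:05 (add 1h to convert from UTC-1).
Ben in UTC: 07:05-14:20, 14:35-16:15 (add 5h to convert from UTC-5).
Kira in UTC: 07:20-09:35, 11:10-14:25 (add 5h to convert from UTC-5).
Tomás in UTC: 08:15-09:35, 10:50-13:55, 17:05-17:45 (add 1h to convert from UTC-1).
Teo in UTC: 08:10-14:10, 15:05-16:00, 16:35-17:35 (add 5h to convert from UTC-5).
Arjun: free for 14:45-15:05. Gabriel: not fully free for 14:45-15:05. Wei: free for 14:45-15:05. Ben: free for 14:45-15:05. Kira: not fully free for 14:45-15:05. Tomás: not fully free for 14:45-15:05. Teo: not fully free for 14:45-15:05.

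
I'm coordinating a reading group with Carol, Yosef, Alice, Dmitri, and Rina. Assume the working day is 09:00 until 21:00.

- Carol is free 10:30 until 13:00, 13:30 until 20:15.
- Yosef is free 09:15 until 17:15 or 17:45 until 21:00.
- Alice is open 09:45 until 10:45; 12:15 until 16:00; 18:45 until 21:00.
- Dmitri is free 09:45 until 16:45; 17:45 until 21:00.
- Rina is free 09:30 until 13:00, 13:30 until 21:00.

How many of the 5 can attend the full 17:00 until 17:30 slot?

2

Carol and Rina can make the full 17:00-17:30 slot — that's 2.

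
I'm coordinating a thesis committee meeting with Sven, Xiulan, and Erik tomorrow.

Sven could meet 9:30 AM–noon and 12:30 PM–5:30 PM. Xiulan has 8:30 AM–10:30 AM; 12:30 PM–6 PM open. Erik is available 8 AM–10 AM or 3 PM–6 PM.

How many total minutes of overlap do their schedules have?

Sven ∩ Xiulan: 09:30-10:30, 12:30-17:30.
Sven ∩ Xiulan ∩ Erik: 09:30-10:00, 15:00-17:30.
So the common availability across everyone is 09:30-10:00, 15:00-17:30.
Summing the common windows: 30 + 150 = 180 minutes.

180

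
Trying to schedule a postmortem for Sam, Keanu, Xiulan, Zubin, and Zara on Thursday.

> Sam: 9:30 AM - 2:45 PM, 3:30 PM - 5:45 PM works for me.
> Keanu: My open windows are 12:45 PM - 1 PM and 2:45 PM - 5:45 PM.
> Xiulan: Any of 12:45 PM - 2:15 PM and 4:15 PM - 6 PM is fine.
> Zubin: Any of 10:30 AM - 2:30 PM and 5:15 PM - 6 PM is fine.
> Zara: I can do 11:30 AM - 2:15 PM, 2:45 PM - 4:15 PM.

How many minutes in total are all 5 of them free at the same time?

15

Sam ∩ Keanu: 12:45-13:00, 15:30-17:45.
Sam ∩ Keanu ∩ Xiulan: 12:45-13:00, 16:15-17:45.
Sam ∩ Keanu ∩ Xiulan ∩ Zubin: 12:45-13:00, 17:15-17:45.
Sam ∩ Keanu ∩ Xiulan ∩ Zubin ∩ Zara: 12:45-13:00.
That's a single block of 15 minutes.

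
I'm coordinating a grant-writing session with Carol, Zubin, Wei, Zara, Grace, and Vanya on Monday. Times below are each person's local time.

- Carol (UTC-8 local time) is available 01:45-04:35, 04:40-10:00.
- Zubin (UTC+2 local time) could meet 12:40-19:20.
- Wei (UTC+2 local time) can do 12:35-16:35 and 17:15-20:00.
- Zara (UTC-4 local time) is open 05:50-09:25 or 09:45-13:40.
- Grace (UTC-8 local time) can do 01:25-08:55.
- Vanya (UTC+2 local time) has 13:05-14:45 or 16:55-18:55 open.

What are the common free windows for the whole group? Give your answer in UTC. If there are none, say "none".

11:05-12:35, 12:40-12:45, 15:15-16:55

Carol in UTC: 09:45-12:35, 12:40-18:00 (add 8h to convert from UTC-8).
Zubin in UTC: 10:40-17:20 (subtract 2h to convert from UTC+2).
Wei in UTC: 10:35-14:35, 15:15-18:00 (subtract 2h to convert from UTC+2).
Zara in UTC: 09:50-13:25, 13:45-17:40 (add 4h to convert from UTC-4).
Grace in UTC: 09:25-16:55 (add 8h to convert from UTC-8).
Vanya in UTC: 11:05-12:45, 14:55-16:55 (subtract 2h to convert from UTC+2).
Carol ∩ Zubin: 10:40-12:35, 12:40-17:20.
Carol ∩ Zubin ∩ Wei: 10:40-12:35, 12:40-14:35, 15:15-17:20.
Carol ∩ Zubin ∩ Wei ∩ Zara: 10:40-12:35, 12:40-13:25, 13:45-14:35, 15:15-17:20.
Carol ∩ Zubin ∩ Wei ∩ Zara ∩ Grace: 10:40-12:35, 12:40-13:25, 13:45-14:35, 15:15-16:55.
Carol ∩ Zubin ∩ Wei ∩ Zara ∩ Grace ∩ Vanya: 11:05-12:35, 12:40-12:45, 15:15-16:55.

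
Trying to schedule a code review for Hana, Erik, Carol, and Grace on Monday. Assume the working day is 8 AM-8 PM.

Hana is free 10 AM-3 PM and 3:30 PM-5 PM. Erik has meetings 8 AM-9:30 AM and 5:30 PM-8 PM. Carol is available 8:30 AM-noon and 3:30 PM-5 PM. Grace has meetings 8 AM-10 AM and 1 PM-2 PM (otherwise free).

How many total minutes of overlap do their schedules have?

210

Hana free: 10:00-15:00, 15:30-17:00.
Erik free: 09:30-17:30 (invert busy blocks within the working day).
Carol free: 08:30-12:00, 15:30-17:00.
Grace free: 10:00-13:00, 14:00-20:00 (invert busy blocks within the working day).
Hana ∩ Erik: 10:00-15:00, 15:30-17:00.
Hana ∩ Erik ∩ Carol: 10:00-12:00, 15:30-17:00.
Hana ∩ Erik ∩ Carol ∩ Grace: 10:00-12:00, 15:30-17:00.
Those are the intersection windows.
Summing the common windows: 120 + 90 = 210 minutes.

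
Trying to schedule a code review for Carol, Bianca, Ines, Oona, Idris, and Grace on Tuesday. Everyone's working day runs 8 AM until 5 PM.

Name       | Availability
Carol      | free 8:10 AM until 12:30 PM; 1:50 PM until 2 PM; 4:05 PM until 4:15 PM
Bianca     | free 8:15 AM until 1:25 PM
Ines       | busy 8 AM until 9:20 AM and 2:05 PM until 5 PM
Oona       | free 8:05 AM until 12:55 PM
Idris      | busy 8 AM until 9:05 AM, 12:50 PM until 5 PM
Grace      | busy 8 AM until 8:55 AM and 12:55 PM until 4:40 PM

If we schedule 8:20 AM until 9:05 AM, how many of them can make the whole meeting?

Carol free: 08:10-12:30, 13:50-14:00, 16:05-16:15.
Bianca free: 08:15-13:25.
Ines free: 09:20-14:05 (invert busy blocks within the working day).
Oona free: 08:05-12:55.
Idris free: 09:05-12:50 (invert busy blocks within the working day).
Grace free: 08:55-12:55, 16:40-17:00 (invert busy blocks within the working day).
Carol, Bianca, and Oona can make the full 08:20-09:05 slot — that's 3.

3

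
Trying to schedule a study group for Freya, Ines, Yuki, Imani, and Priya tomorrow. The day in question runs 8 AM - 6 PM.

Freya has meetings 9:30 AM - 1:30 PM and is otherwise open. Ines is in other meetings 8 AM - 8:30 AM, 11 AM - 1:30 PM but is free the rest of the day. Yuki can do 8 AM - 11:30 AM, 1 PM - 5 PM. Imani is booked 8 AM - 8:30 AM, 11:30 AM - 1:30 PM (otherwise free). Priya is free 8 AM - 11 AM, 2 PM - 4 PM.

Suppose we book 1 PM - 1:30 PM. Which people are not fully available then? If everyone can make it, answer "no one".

Freya free: 08:00-09:30, 13:30-18:00 (invert busy blocks within the working day).
Ines free: 08:30-11:00, 13:30-18:00 (invert busy blocks within the working day).
Yuki free: 08:00-11:30, 13:00-17:00.
Imani free: 08:30-11:30, 13:30-18:00 (invert busy blocks within the working day).
Priya free: 08:00-11:00, 14:00-16:00.
Freya: not fully free for 13:00-13:30. Ines: not fully free for 13:00-13:30. Yuki: free for 13:00-13:30. Imani: not fully free for 13:00-13:30. Priya: not fully free for 13:00-13:30.

Freya, Imani, Ines, Priya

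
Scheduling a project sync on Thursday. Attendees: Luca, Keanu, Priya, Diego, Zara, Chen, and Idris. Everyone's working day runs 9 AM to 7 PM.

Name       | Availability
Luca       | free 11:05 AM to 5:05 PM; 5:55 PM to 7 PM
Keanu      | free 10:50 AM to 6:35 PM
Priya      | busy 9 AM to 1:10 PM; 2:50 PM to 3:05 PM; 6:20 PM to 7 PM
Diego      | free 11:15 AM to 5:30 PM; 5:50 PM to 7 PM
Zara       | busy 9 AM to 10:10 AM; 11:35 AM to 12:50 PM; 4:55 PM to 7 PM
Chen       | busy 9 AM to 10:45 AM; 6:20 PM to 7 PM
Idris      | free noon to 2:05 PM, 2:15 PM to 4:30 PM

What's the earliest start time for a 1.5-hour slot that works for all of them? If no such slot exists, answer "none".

none

Luca free: 11:05-17:05, 17:55-19:00.
Keanu free: 10:50-18:35.
Priya free: 13:10-14:50, 15:05-18:20 (invert busy blocks within the working day).
Diego free: 11:15-17:30, 17:50-19:00.
Zara free: 10:10-11:35, 12:50-16:55 (invert busy blocks within the working day).
Chen free: 10:45-18:20 (invert busy blocks within the working day).
Idris free: 12:00-14:05, 14:15-16:30.
Luca ∩ Keanu: 11:05-17:05, 17:55-18:35.
Luca ∩ Keanu ∩ Priya: 13:10-14:50, 15:05-17:05, 17:55-18:20.
Luca ∩ Keanu ∩ Priya ∩ Diego: 13:10-14:50, 15:05-17:05, 17:55-18:20.
Luca ∩ Keanu ∩ Priya ∩ Diego ∩ Zara: 13:10-14:50, 15:05-16:55.
Luca ∩ Keanu ∩ Priya ∩ Diego ∩ Zara ∩ Chen: 13:10-14:50, 15:05-16:55.
Luca ∩ Keanu ∩ Priya ∩ Diego ∩ Zara ∩ Chen ∩ Idris: 13:10-14:05, 14:15-14:50, 15:05-16:30.
No common window is at least 90 minutes long.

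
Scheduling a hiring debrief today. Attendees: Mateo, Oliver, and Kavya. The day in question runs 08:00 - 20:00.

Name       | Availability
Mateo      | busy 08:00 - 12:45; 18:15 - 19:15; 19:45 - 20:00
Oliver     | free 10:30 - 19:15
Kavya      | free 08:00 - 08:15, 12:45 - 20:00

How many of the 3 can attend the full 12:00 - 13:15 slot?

1

Mateo free: 12:45-18:15, 19:15-19:45 (invert busy blocks within the working day).
Oliver free: 10:30-19:15.
Kavya free: 08:00-08:15, 12:45-20:00.
Oliver can make the full 12:00-13:15 slot — that's 1.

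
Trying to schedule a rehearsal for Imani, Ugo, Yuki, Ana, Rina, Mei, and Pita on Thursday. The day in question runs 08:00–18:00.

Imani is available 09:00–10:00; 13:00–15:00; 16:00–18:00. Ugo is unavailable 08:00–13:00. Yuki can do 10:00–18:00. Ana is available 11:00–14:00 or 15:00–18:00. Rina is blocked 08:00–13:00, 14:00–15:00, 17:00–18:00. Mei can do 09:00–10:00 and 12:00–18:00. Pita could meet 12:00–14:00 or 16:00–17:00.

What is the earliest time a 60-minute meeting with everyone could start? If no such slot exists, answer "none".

13:00

Imani free: 09:00-10:00, 13:00-15:00, 16:00-18:00.
Ugo free: 13:00-18:00 (invert busy blocks within the working day).
Yuki free: 10:00-18:00.
Ana free: 11:00-14:00, 15:00-18:00.
Rina free: 13:00-14:00, 15:00-17:00 (invert busy blocks within the working day).
Mei free: 09:00-10:00, 12:00-18:00.
Pita free: 12:00-14:00, 16:00-17:00.
Imani ∩ Ugo: 13:00-15:00, 16:00-18:00.
Imani ∩ Ugo ∩ Yuki: 13:00-15:00, 16:00-18:00.
Imani ∩ Ugo ∩ Yuki ∩ Ana: 13:00-14:00, 16:00-18:00.
Imani ∩ Ugo ∩ Yuki ∩ Ana ∩ Rina: 13:00-14:00, 16:00-17:00.
Imani ∩ Ugo ∩ Yuki ∩ Ana ∩ Rina ∩ Mei: 13:00-14:00, 16:00-17:00.
Imani ∩ Ugo ∩ Yuki ∩ Ana ∩ Rina ∩ Mei ∩ Pita: 13:00-14:00, 16:00-17:00.
The first common window of at least 60 minutes is 13:00-14:00, so the earliest start is 13:00.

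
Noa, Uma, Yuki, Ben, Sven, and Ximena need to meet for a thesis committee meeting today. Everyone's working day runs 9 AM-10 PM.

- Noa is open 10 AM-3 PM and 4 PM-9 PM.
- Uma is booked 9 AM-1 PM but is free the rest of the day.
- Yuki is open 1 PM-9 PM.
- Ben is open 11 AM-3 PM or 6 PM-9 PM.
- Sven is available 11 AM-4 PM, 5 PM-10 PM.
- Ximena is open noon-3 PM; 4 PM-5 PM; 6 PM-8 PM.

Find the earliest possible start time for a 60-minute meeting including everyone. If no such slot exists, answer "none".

13:00

Noa free: 10:00-15:00, 16:00-21:00.
Uma free: 13:00-22:00 (invert busy blocks within the working day).
Yuki free: 13:00-21:00.
Ben free: 11:00-15:00, 18:00-21:00.
Sven free: 11:00-16:00, 17:00-22:00.
Ximena free: 12:00-15:00, 16:00-17:00, 18:00-20:00.
Noa ∩ Uma: 13:00-15:00, 16:00-21:00.
Noa ∩ Uma ∩ Yuki: 13:00-15:00, 16:00-21:00.
Noa ∩ Uma ∩ Yuki ∩ Ben: 13:00-15:00, 18:00-21:00.
Noa ∩ Uma ∩ Yuki ∩ Ben ∩ Sven: 13:00-15:00, 18:00-21:00.
Noa ∩ Uma ∩ Yuki ∩ Ben ∩ Sven ∩ Ximena: 13:00-15:00, 18:00-20:00.
The first common window of at least 60 minutes is 13:00-15:00, so the earliest start is 13:00.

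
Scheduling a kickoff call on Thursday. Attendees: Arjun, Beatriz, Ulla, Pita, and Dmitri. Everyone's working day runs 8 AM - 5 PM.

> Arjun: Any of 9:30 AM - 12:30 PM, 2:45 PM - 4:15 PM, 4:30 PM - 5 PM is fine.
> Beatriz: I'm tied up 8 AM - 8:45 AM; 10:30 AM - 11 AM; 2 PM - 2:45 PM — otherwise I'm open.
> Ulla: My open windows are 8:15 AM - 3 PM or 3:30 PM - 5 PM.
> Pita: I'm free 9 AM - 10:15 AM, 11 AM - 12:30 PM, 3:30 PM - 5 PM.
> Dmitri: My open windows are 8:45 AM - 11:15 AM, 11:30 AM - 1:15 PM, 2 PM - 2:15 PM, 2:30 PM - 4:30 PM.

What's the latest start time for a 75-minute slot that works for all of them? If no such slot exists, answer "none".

Arjun free: 09:30-12:30, 14:45-16:15, 16:30-17:00.
Beatriz free: 08:45-10:30, 11:00-14:00, 14:45-17:00 (invert busy blocks within the working day).
Ulla free: 08:15-15:00, 15:30-17:00.
Pita free: 09:00-10:15, 11:00-12:30, 15:30-17:00.
Dmitri free: 08:45-11:15, 11:30-13:15, 14:00-14:15, 14:30-16:30.
Arjun ∩ Beatriz: 09:30-10:30, 11:00-12:30, 14:45-16:15, 16:30-17:00.
Arjun ∩ Beatriz ∩ Ulla: 09:30-10:30, 11:00-12:30, 14:45-15:00, 15:30-16:15, 16:30-17:00.
Arjun ∩ Beatriz ∩ Ulla ∩ Pita: 09:30-10:15, 11:00-12:30, 15:30-16:15, 16:30-17:00.
Arjun ∩ Beatriz ∩ Ulla ∩ Pita ∩ Dmitri: 09:30-10:15, 11:00-11:15, 11:30-12:30, 15:30-16:15.
Those are the intersection windows.
No common window is at least 75 minutes long.

none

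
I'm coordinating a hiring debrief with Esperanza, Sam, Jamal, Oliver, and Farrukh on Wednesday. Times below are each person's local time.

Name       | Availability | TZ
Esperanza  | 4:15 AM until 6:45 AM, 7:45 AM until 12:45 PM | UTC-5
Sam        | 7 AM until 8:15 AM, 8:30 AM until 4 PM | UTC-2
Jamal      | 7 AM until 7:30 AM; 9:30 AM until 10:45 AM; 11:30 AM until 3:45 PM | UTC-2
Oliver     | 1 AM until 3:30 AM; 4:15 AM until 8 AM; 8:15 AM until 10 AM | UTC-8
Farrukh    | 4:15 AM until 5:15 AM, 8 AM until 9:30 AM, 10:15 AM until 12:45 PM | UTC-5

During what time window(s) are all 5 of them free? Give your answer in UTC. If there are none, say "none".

09:15-09:30, 13:30-14:30, 15:15-16:00, 16:15-17:45

Esperanza in UTC: 09:15-11:45, 12:45-17:45 (add 5h to convert from UTC-5).
Sam in UTC: 09:00-10:15, 10:30-18:00 (add 2h to convert from UTC-2).
Jamal in UTC: 09:00-09:30, 11:30-12:45, 13:30-17:45 (add 2h to convert from UTC-2).
Oliver in UTC: 09:00-11:30, 12:15-16:00, 16:15-18:00 (add 8h to convert from UTC-8).
Farrukh in UTC: 09:15-10:15, 13:00-14:30, 15:15-17:45 (add 5h to convert from UTC-5).
Esperanza ∩ Sam: 09:15-10:15, 10:30-11:45, 12:45-17:45.
Esperanza ∩ Sam ∩ Jamal: 09:15-09:30, 11:30-11:45, 13:30-17:45.
Esperanza ∩ Sam ∩ Jamal ∩ Oliver: 09:15-09:30, 13:30-16:00, 16:15-17:45.
Esperanza ∩ Sam ∩ Jamal ∩ Oliver ∩ Farrukh: 09:15-09:30, 13:30-14:30, 15:15-16:00, 16:15-17:45.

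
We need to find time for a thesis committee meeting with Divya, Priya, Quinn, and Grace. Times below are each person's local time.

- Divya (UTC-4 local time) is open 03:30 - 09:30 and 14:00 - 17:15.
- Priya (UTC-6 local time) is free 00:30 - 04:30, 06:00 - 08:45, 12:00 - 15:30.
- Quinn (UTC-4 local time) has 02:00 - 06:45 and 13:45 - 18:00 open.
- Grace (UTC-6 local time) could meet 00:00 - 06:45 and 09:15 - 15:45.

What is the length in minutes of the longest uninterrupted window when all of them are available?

195

Divya in UTC: 07:30-13:30, 18:00-21:15 (add 4h to convert from UTC-4).
Priya in UTC: 06:30-10:30, 12:00-14:45, 18:00-21:30 (add 6h to convert from UTC-6).
Quinn in UTC: 06:00-10:45, 17:45-22:00 (add 4h to convert from UTC-4).
Grace in UTC: 06:00-12:45, 15:15-21:45 (add 6h to convert from UTC-6).
Divya ∩ Priya: 07:30-10:30, 12:00-13:30, 18:00-21:15.
Divya ∩ Priya ∩ Quinn: 07:30-10:30, 18:00-21:15.
Divya ∩ Priya ∩ Quinn ∩ Grace: 07:30-10:30, 18:00-21:15.
Those are the intersection windows.
The longest is 18:00-21:15 at 195 minutes.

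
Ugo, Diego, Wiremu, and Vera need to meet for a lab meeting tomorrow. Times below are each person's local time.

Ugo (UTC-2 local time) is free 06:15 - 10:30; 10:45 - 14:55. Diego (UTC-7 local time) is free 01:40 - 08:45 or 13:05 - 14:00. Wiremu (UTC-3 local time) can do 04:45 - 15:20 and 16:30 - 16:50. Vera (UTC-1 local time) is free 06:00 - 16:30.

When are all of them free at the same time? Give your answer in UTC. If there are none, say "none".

Ugo in UTC: 08:15-12:30, 12:45-16:55 (add 2h to convert from UTC-2).
Diego in UTC: 08:40-15:45, 20:05-21:00 (add 7h to convert from UTC-7).
Wiremu in UTC: 07:45-18:20, 19:30-19:50 (add 3h to convert from UTC-3).
Vera in UTC: 07:00-17:30 (add 1h to convert from UTC-1).
Ugo ∩ Diego: 08:40-12:30, 12:45-15:45.
Ugo ∩ Diego ∩ Wiremu: 08:40-12:30, 12:45-15:45.
Ugo ∩ Diego ∩ Wiremu ∩ Vera: 08:40-12:30, 12:45-15:45.

08:40-12:30, 12:45-15:45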